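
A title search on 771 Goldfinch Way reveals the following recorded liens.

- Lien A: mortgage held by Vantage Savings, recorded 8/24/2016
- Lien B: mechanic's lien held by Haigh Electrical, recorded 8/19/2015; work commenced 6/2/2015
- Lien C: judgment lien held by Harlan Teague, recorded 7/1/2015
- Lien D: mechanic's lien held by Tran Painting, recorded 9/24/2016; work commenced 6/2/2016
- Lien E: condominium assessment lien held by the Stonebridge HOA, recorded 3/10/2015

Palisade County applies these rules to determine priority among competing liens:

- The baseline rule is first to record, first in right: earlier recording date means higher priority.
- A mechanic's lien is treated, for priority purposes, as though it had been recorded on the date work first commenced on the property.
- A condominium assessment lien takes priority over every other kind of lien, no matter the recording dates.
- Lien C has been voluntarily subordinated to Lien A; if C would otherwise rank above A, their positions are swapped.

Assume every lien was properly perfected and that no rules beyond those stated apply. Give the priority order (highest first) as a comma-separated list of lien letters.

Effective dates: B is treated as recorded 6/2/2015, the work-commencement date; D relates back to 6/2/2016 (work commenced).
E is a condominium assessment lien and takes priority over every other lien.
Remaining liens by effective date: B (6/2/2015), C (7/1/2015), D (6/2/2016), A (8/24/2016).
Because C would otherwise rank above A, the subordination swaps them.

E, B, A, D, C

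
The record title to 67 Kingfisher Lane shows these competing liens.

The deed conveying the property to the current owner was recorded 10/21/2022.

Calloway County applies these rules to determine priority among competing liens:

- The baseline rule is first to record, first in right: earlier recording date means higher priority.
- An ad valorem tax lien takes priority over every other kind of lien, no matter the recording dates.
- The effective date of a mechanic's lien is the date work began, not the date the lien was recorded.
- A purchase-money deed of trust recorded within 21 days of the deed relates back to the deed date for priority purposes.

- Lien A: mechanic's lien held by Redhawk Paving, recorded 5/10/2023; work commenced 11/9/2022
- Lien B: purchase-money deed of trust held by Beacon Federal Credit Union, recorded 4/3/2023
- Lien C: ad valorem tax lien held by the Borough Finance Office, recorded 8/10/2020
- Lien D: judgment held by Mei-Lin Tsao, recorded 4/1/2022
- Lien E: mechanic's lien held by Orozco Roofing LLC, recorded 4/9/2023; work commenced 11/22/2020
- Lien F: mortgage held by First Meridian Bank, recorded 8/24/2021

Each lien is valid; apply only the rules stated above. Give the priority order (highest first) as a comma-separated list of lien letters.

C, E, F, D, A, B

Effective dates: A's effective date is 11/9/2022, when work began; B missed the 21-day window (164 days after the deed), so its recording date stands; E is treated as recorded 11/22/2020, the work-commencement date.
As an ad valorem tax lien, C is senior to every other lien.
The other liens, earliest effective date first: E (11/22/2020), F (8/24/2021), D (4/1/2022), A (11/9/2022), B (4/3/2023).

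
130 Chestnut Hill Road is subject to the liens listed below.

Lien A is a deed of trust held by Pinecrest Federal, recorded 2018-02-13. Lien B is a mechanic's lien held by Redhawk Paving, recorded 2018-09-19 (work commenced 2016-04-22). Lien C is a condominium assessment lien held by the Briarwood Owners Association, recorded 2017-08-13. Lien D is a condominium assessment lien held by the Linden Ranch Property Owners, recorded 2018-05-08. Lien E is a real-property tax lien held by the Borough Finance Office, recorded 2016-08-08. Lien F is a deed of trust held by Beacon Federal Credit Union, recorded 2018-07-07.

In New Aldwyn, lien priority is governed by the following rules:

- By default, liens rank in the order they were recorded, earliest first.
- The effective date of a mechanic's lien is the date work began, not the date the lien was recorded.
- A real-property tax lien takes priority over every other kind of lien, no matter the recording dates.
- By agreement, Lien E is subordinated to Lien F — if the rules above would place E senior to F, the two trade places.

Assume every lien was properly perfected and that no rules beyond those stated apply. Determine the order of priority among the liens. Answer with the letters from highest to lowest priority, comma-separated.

Adjusting effective dates: B relates back to 2016-04-22 (work commenced).
E, as a real-property tax lien, has superpriority and ranks first.
Ordering the rest by effective date: B (2016-04-22), C (2017-08-13), A (2018-02-13), D (2018-05-08), F (2018-07-07).
The subordination applies — E was senior to F — so E and F swap.

F, B, C, A, D, E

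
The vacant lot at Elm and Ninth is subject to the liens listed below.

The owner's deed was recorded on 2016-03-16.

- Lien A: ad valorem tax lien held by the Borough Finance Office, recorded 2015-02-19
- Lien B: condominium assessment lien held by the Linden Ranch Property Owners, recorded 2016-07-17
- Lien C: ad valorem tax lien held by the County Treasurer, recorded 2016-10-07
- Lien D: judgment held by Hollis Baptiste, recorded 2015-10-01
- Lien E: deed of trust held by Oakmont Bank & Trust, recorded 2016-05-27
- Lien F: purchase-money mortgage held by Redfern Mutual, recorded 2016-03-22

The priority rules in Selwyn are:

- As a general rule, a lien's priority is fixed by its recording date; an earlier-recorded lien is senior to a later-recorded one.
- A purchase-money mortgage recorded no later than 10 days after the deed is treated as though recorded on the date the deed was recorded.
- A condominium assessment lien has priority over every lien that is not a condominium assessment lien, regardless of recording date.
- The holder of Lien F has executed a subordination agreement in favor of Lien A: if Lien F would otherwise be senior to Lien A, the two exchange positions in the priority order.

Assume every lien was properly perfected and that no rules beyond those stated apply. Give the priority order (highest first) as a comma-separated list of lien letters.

B, A, D, F, E, C

Effective dates: F's effective date is the deed date, 2016-03-16.
B is a condominium assessment lien, so it outranks all other liens regardless of date.
Among the remaining liens, by effective date: A (2015-02-19), D (2015-10-01), F (2016-03-16), E (2016-05-27), C (2016-10-07).
F is already junior to A, so the subordination agreement changes nothing.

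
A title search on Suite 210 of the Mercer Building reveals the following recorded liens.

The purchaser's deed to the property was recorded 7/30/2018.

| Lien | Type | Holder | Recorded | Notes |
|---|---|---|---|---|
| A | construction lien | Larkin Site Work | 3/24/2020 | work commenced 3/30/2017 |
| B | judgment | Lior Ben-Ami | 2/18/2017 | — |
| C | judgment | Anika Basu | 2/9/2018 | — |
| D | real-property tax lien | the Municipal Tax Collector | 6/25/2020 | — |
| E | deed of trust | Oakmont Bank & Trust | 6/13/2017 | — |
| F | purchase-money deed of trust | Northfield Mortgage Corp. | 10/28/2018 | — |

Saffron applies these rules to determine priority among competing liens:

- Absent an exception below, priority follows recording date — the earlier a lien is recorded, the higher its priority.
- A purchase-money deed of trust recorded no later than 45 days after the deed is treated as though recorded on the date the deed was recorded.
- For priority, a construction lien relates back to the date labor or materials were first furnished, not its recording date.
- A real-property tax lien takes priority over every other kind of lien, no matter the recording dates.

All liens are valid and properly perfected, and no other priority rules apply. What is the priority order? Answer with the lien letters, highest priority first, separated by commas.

Effective dates: A is treated as recorded 3/30/2017, the work-commencement date; F missed the 45-day window (90 days after the deed), so its recording date stands.
D, as a real-property tax lien, has superpriority and ranks first.
Among the remaining liens, by effective date: B (2/18/2017), A (3/30/2017), E (6/13/2017), C (2/9/2018), F (10/28/2018).

D, B, A, E, C, F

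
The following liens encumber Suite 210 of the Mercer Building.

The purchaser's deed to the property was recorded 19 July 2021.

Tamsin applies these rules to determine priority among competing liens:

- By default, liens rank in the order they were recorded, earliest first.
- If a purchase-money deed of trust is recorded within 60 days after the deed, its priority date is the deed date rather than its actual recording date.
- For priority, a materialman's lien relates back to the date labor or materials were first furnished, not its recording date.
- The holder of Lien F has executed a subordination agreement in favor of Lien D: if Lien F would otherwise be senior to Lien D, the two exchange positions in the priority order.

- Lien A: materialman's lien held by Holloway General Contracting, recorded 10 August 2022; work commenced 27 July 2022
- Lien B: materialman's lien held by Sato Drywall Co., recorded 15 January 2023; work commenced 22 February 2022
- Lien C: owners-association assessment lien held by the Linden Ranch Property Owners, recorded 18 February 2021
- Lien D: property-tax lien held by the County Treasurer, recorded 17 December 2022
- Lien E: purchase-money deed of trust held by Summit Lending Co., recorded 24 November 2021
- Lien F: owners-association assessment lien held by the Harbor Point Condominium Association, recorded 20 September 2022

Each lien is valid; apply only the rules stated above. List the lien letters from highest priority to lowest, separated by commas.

Adjusting effective dates: A is treated as recorded 27 July 2022, the work-commencement date; B's effective date is 22 February 2022, when work began; E was recorded 128 days after the deed, outside the 60-day window, so it keeps its recording date.
Ordering by effective date: C (18 February 2021), E (24 November 2021), B (22 February 2022), A (27 July 2022), F (20 September 2022), D (17 December 2022).
F would otherwise be senior to D, so under the subordination agreement F and D exchange positions.

C, E, B, A, D, F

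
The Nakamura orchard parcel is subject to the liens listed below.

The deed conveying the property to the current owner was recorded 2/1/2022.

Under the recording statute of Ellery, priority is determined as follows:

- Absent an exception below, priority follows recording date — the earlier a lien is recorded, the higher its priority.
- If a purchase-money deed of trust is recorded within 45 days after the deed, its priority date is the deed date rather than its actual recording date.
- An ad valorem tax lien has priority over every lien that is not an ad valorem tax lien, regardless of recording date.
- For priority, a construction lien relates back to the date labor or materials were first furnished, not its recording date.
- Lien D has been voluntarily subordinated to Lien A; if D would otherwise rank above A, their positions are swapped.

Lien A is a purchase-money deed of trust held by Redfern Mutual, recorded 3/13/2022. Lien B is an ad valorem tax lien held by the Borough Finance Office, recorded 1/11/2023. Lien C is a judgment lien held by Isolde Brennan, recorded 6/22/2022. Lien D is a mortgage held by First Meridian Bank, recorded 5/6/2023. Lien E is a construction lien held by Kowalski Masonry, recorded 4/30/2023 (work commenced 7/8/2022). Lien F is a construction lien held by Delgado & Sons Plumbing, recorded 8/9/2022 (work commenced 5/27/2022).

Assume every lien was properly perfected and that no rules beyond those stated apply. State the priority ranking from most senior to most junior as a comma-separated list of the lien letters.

B, A, F, C, E, D

Effective dates: A relates back to the deed date 2/1/2022; E relates back to 7/8/2022 (work commenced); F's effective date is 5/27/2022, when work began.
B is an ad valorem tax lien and takes priority over every other lien.
Remaining liens by effective date: A (2/1/2022), F (5/27/2022), C (6/22/2022), E (7/8/2022), D (5/6/2023).
D is already junior to A, so the subordination agreement changes nothing.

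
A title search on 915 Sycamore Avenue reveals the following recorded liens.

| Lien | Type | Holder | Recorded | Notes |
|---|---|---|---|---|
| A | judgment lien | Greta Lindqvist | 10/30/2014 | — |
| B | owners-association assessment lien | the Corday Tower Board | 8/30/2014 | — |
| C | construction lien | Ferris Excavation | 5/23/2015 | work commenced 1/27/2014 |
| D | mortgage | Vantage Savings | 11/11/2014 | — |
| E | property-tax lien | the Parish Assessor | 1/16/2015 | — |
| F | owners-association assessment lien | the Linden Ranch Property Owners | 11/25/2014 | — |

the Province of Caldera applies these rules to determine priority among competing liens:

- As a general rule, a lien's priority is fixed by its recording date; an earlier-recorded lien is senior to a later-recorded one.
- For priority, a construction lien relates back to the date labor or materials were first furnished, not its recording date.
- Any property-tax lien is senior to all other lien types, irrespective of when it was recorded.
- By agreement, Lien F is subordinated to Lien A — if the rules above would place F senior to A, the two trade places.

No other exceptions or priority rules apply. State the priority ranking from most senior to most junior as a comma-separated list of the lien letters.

E, C, B, A, D, F

Effective dates: C relates back to 1/27/2014 (work commenced).
E is a property-tax lien, so it outranks all other liens regardless of date.
Among the remaining liens, by effective date: C (1/27/2014), B (8/30/2014), A (10/30/2014), D (11/11/2014), F (11/25/2014).
F already ranks below A; the subordination has no effect.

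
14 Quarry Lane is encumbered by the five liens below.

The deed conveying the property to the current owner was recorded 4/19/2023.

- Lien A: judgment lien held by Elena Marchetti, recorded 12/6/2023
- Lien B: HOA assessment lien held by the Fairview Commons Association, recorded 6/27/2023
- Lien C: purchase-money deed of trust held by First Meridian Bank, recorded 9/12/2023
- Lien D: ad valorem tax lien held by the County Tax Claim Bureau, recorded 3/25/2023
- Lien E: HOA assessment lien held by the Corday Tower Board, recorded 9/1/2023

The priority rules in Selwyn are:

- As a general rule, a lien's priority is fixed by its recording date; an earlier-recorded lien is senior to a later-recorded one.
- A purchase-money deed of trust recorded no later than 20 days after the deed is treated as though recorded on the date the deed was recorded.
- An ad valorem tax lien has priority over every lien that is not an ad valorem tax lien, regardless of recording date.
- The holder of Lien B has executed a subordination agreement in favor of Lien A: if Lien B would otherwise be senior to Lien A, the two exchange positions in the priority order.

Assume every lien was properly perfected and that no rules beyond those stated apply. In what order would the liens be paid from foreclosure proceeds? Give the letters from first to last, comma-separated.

Effective dates after the stated exceptions: C missed the 20-day window (146 days after the deed), so its recording date stands.
D, as an ad valorem tax lien, has superpriority and ranks first.
The other liens, earliest effective date first: B (6/27/2023), E (9/1/2023), C (9/12/2023), A (12/6/2023).
B is senior to A before the subordination, so the two trade places.

D, A, E, C, B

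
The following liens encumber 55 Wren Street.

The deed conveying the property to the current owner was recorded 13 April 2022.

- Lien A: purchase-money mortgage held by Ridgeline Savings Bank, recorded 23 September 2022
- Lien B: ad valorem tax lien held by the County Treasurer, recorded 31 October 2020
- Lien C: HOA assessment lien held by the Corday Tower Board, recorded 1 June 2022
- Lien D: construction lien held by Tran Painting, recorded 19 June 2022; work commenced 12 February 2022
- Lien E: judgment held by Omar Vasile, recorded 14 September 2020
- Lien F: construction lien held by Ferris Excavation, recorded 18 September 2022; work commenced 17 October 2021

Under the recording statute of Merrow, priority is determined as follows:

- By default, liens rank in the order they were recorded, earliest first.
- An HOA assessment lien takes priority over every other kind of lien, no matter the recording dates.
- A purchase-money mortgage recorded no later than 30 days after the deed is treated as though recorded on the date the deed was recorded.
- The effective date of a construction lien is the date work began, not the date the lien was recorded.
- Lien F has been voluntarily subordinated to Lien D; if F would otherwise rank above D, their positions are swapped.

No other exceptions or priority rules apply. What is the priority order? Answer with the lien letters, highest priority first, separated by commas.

Effective dates: A was recorded 163 days after the deed — beyond 30 days — so no relation-back applies; D is treated as recorded 12 February 2022, the work-commencement date; F relates back to 17 October 2021 (work commenced).
C is an HOA assessment lien, so it outranks all other liens regardless of date.
Remaining liens by effective date: E (14 September 2020), B (31 October 2020), F (17 October 2021), D (12 February 2022), A (23 September 2022).
F is senior to D before the subordination, so the two trade places.

C, E, B, D, F, A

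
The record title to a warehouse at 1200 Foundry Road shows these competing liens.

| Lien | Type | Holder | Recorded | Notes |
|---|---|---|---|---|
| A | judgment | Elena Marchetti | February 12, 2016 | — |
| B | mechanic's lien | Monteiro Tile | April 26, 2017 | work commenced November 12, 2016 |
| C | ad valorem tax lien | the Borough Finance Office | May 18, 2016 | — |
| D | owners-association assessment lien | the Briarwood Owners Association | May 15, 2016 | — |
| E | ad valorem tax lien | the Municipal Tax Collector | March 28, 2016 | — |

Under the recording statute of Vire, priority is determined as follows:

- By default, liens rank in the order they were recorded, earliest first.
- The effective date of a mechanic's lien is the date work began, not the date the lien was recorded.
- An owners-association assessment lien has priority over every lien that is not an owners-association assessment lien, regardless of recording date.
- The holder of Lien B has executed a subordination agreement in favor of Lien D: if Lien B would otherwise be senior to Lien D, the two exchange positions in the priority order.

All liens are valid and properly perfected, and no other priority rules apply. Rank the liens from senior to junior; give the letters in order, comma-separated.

Effective dates: B's effective date is November 12, 2016, when work began.
D, as an owners-association assessment lien, has superpriority and ranks first.
The other liens, earliest effective date first: A (February 12, 2016), E (March 28, 2016), C (May 18, 2016), B (November 12, 2016).
B already ranks below D; the subordination has no effect.

D, A, E, C, B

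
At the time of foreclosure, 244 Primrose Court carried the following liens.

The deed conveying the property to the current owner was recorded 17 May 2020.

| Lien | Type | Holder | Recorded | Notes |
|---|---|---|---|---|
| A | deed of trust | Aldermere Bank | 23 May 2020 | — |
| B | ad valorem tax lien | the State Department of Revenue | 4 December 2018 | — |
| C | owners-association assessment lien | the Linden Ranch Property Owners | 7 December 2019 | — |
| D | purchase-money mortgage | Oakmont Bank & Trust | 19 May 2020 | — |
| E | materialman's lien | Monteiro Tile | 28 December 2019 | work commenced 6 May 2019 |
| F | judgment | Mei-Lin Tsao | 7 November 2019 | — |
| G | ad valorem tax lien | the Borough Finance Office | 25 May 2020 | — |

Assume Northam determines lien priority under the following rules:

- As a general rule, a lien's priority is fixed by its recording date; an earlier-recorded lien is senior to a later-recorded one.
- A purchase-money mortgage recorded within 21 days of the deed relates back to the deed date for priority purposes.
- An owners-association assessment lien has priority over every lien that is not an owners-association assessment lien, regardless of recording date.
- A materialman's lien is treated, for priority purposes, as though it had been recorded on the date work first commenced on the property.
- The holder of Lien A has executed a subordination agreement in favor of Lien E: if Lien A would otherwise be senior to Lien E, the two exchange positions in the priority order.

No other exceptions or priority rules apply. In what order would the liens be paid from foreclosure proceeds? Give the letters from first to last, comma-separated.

C, B, E, F, D, A, G

Effective dates: D relates back to the deed date 17 May 2020; E is treated as recorded 6 May 2019, the work-commencement date.
C, as an owners-association assessment lien, has superpriority and ranks first.
Ordering the rest by effective date: B (4 December 2018), E (6 May 2019), F (7 November 2019), D (17 May 2020), A (23 May 2020), G (25 May 2020).
A is already junior to E, so the subordination agreement changes nothing.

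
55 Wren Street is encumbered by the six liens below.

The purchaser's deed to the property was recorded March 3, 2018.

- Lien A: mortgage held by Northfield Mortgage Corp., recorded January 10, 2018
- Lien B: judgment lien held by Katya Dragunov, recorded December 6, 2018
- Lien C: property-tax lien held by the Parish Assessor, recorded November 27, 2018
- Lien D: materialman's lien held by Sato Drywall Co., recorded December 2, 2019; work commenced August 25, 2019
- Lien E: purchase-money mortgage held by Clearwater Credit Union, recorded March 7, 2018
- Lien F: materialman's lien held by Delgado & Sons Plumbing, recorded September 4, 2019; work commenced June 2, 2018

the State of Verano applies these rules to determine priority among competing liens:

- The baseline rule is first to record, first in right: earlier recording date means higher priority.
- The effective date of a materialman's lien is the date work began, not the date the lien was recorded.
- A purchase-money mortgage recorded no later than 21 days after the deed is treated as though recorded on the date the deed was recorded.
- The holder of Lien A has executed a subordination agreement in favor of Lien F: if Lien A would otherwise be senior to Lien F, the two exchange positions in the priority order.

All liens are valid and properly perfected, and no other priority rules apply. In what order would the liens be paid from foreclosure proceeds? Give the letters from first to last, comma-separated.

F, E, A, C, B, D

First, effective dates: D relates back to August 25, 2019 (work commenced); E's effective date is the deed date, March 3, 2018; F is treated as recorded June 2, 2018, the work-commencement date.
By effective date, earliest first: A (January 10, 2018), E (March 3, 2018), F (June 2, 2018), C (November 27, 2018), B (December 6, 2018), D (August 25, 2019).
A would otherwise be senior to F, so under the subordination agreement A and F exchange positions.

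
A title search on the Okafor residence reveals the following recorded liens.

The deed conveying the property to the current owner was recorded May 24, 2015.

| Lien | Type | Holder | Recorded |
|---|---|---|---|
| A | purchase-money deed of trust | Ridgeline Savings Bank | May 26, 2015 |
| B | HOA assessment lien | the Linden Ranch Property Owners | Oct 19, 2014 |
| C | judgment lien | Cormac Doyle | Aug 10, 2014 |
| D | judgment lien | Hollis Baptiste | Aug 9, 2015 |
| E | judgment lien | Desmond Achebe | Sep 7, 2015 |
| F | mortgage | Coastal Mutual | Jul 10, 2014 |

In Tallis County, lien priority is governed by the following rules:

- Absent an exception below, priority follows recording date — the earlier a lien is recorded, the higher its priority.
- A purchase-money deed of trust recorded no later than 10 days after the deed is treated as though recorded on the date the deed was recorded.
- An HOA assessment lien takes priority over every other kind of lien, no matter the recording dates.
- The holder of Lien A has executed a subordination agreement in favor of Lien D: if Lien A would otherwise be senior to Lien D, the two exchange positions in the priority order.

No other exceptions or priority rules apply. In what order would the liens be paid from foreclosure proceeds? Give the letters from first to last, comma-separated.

B, F, C, D, A, E

Adjusting effective dates: A relates back to the deed date May 24, 2015.
B is an HOA assessment lien and takes priority over every other lien.
Remaining liens by effective date: F (Jul 10, 2014), C (Aug 10, 2014), A (May 24, 2015), D (Aug 9, 2015), E (Sep 7, 2015).
Because A would otherwise rank above D, the subordination swaps them.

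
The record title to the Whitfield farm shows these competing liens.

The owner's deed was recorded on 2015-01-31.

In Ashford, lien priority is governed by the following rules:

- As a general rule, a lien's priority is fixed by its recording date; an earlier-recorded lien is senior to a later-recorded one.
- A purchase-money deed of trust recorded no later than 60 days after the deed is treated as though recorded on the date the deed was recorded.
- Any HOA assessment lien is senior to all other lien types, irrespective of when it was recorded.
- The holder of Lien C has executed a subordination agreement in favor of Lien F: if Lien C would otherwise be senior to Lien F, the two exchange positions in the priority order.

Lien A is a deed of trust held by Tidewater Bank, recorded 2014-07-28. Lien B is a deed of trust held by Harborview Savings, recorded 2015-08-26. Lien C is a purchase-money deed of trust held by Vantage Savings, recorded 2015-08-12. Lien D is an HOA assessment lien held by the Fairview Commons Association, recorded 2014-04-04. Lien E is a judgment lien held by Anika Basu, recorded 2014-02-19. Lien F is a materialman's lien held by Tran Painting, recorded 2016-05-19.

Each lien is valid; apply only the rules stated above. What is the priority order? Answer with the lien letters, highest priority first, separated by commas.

D, E, A, F, B, C

Adjusting effective dates: C was recorded 193 days after the deed — beyond 60 days — so no relation-back applies.
As an HOA assessment lien, D is senior to every other lien.
Ordering the rest by effective date: E (2014-02-19), A (2014-07-28), C (2015-08-12), B (2015-08-26), F (2016-05-19).
The subordination applies — C was senior to F — so C and F swap.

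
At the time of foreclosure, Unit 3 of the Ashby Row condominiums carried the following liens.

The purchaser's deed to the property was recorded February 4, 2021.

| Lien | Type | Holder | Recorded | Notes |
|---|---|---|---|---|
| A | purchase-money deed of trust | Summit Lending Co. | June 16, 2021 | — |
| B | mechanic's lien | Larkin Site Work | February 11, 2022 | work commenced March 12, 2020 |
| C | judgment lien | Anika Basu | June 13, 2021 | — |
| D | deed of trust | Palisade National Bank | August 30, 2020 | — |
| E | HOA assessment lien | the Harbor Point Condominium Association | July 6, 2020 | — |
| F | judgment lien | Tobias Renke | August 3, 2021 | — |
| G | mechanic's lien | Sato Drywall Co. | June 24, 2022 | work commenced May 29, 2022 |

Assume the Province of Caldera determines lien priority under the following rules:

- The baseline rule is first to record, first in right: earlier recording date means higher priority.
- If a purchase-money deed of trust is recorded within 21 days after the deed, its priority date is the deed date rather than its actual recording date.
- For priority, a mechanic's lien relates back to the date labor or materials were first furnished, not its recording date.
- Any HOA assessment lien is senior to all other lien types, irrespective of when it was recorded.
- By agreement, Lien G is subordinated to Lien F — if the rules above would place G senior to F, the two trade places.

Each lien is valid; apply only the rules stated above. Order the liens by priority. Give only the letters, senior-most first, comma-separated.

Effective dates after the stated exceptions: A was recorded 132 days after the deed, outside the 21-day window, so it keeps its recording date; B's effective date is March 12, 2020, when work began; G is treated as recorded May 29, 2022, the work-commencement date.
As an HOA assessment lien, E is senior to every other lien.
Remaining liens by effective date: B (March 12, 2020), D (August 30, 2020), C (June 13, 2021), A (June 16, 2021), F (August 3, 2021), G (May 29, 2022).
G is already junior to F, so the subordination agreement changes nothing.

E, B, D, C, A, F, G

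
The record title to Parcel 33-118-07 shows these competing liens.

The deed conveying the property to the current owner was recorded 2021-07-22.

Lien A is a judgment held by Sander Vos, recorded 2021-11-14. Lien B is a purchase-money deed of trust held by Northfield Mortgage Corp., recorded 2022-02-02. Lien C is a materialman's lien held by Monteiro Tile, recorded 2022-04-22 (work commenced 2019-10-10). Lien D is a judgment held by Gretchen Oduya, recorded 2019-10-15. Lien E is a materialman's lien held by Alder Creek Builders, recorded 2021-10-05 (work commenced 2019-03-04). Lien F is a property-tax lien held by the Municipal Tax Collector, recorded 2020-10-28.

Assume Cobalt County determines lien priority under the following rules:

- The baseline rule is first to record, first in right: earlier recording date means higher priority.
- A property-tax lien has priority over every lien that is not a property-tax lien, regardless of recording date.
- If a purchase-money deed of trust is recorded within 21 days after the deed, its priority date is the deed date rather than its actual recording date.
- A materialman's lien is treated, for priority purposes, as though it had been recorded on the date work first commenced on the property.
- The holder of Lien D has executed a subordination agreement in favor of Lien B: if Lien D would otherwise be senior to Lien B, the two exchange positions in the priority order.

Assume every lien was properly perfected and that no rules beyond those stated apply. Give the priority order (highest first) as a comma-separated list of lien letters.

F, E, C, B, A, D

First, effective dates: B was recorded 195 days after the deed, outside the 21-day window, so it keeps its recording date; C is treated as recorded 2019-10-10, the work-commencement date; E is treated as recorded 2019-03-04, the work-commencement date.
F, as a property-tax lien, has superpriority and ranks first.
The other liens, earliest effective date first: E (2019-03-04), C (2019-10-10), D (2019-10-15), A (2021-11-14), B (2022-02-02).
D would otherwise be senior to B, so under the subordination agreement D and B exchange positions.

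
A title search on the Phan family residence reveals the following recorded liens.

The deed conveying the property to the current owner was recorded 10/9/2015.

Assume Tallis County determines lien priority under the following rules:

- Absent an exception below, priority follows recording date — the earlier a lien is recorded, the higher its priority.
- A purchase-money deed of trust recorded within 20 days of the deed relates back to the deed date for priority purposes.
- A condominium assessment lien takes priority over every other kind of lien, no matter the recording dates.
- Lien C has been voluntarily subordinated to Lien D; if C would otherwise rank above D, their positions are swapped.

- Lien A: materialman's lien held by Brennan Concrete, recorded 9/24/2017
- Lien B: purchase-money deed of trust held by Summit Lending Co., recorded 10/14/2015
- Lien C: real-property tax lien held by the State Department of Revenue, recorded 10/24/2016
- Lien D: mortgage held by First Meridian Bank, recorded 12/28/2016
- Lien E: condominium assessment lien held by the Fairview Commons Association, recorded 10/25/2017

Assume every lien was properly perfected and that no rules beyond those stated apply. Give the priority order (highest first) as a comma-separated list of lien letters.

E, B, D, C, A

First, effective dates: B's effective date is the deed date, 10/9/2015.
E is a condominium assessment lien and takes priority over every other lien.
The other liens, earliest effective date first: B (10/9/2015), C (10/24/2016), D (12/28/2016), A (9/24/2017).
C would otherwise be senior to D, so under the subordination agreement C and D exchange positions.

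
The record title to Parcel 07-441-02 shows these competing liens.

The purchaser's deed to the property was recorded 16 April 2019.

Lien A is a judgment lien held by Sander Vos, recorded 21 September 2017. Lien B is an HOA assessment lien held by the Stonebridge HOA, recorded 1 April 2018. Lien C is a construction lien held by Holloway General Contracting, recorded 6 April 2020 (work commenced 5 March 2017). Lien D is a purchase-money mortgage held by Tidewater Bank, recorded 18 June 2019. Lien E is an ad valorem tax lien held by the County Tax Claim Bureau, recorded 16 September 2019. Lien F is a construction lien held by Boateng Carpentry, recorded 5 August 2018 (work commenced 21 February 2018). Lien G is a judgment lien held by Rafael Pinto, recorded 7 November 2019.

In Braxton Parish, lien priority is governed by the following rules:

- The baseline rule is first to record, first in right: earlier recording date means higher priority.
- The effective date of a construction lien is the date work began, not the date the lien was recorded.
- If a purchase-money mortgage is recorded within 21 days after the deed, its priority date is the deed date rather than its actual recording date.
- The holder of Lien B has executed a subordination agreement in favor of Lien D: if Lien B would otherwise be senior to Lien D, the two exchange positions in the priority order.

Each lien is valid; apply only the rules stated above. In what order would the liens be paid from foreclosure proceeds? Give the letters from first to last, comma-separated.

C, A, F, D, B, E, G

Adjusting effective dates: C's effective date is 5 March 2017, when work began; D missed the 21-day window (63 days after the deed), so its recording date stands; F relates back to 21 February 2018 (work commenced).
By effective date: C (5 March 2017), A (21 September 2017), F (21 February 2018), B (1 April 2018), D (18 June 2019), E (16 September 2019), G (7 November 2019).
Because B would otherwise rank above D, the subordination swaps them.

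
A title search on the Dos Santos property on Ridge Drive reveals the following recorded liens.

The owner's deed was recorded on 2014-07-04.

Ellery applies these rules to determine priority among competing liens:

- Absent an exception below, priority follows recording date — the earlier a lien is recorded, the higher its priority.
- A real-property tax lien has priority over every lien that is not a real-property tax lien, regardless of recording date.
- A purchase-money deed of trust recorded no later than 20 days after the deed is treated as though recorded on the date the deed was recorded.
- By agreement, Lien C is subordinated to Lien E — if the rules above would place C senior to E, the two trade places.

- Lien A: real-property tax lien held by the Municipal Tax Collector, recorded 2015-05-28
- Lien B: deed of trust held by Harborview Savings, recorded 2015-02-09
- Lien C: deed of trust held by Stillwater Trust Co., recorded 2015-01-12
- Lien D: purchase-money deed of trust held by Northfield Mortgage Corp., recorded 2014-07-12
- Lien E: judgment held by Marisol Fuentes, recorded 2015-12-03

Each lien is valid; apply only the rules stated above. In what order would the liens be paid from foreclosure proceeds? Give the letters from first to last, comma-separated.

A, D, E, B, C

Adjusting effective dates: D was recorded within the 20-day window, so its effective date is the deed date 2014-07-04.
A, as a real-property tax lien, has superpriority and ranks first.
Among the remaining liens, by effective date: D (2014-07-04), C (2015-01-12), B (2015-02-09), E (2015-12-03).
C is senior to E before the subordination, so the two trade places.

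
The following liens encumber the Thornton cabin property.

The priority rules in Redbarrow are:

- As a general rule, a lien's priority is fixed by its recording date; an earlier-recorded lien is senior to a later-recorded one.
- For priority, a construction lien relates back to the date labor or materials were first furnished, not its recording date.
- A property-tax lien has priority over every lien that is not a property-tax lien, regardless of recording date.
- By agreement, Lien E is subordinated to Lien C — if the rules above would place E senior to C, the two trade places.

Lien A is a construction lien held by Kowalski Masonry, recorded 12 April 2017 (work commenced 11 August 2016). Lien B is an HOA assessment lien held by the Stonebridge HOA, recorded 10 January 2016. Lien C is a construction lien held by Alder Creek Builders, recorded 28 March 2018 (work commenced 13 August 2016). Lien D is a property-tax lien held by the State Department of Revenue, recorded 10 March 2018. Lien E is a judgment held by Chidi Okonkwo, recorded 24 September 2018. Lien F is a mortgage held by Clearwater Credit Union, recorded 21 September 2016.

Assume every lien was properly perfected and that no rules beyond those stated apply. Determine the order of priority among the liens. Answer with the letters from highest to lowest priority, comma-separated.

D, B, A, C, F, E

Adjusting effective dates: A relates back to 11 August 2016 (work commenced); C relates back to 13 August 2016 (work commenced).
D is a property-tax lien and takes priority over every other lien.
The other liens, earliest effective date first: B (10 January 2016), A (11 August 2016), C (13 August 2016), F (21 September 2016), E (24 September 2018).
E is already junior to C, so the subordination agreement changes nothing.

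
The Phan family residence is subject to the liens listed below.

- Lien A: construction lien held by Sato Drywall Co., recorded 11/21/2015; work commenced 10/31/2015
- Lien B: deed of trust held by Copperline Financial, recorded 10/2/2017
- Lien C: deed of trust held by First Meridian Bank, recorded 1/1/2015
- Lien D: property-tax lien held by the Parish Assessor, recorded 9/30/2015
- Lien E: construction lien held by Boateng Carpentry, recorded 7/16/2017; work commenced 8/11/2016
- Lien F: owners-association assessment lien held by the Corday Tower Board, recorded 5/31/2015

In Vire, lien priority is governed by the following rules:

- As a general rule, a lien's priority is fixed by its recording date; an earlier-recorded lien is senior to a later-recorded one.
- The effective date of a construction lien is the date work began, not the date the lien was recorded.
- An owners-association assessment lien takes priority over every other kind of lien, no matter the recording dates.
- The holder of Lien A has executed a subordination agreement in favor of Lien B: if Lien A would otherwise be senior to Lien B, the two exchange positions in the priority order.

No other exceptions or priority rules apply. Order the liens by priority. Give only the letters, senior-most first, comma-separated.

F, C, D, B, E, A

Effective dates: A is treated as recorded 10/31/2015, the work-commencement date; E is treated as recorded 8/11/2016, the work-commencement date.
F is an owners-association assessment lien, so it outranks all other liens regardless of date.
The other liens, earliest effective date first: C (1/1/2015), D (9/30/2015), A (10/31/2015), E (8/11/2016), B (10/2/2017).
The subordination applies — A was senior to B — so A and B swap.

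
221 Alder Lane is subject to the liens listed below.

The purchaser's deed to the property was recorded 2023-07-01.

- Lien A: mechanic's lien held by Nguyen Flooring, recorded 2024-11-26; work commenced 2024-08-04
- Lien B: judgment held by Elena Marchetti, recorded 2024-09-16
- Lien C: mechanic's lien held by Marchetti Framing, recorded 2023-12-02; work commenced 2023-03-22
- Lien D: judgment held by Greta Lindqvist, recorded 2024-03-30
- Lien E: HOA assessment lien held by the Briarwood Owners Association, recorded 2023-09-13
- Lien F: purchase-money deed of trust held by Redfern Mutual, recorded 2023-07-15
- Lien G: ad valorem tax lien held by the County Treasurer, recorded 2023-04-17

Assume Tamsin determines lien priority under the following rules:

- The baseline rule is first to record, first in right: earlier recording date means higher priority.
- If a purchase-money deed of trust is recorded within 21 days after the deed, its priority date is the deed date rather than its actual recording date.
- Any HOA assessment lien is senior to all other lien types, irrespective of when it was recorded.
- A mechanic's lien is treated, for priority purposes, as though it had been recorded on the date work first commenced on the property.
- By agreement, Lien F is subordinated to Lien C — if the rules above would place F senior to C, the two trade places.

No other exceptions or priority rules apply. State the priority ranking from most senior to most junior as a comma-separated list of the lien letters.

Effective dates: A's effective date is 2024-08-04, when work began; C relates back to 2023-03-22 (work commenced); F was recorded within the 21-day window, so its effective date is the deed date 2023-07-01.
E is an HOA assessment lien and takes priority over every other lien.
Among the remaining liens, by effective date: C (2023-03-22), G (2023-04-17), F (2023-07-01), D (2024-03-30), A (2024-08-04), B (2024-09-16).
F is already junior to C, so the subordination agreement changes nothing.

E, C, G, F, D, A, B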